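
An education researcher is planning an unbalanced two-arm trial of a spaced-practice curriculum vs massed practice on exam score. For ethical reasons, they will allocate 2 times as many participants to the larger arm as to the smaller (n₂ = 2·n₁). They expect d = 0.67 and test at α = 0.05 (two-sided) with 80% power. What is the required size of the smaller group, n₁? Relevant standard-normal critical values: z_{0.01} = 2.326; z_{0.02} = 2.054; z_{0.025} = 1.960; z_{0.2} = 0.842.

n₁ = 27

With allocation ratio k = n₂/n₁ = 2, Var(x̄₁−x̄₂) = σ²(1/n₁ + 1/(k·n₁)) = σ²·(k+1)/(k·n₁).
So n₁ = (1 + 1/k)·((z_{α/2} + z_β)/d)² = 1.500 × (2.802/0.67)².
n₁ = 1.500 × 17.49 = 26.2.
Round up: n₁ = 27, giving n₂ = 2 × 27 = 54.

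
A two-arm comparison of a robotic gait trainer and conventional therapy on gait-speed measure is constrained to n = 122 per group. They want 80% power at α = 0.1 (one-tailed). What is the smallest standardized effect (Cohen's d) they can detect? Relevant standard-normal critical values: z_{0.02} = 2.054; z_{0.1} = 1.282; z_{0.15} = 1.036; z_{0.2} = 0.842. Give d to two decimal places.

For two independent groups of n = 122 each: d_min = (z_{α} + z_β)·√(2/n).
z-sum = 1.282 + 0.842 = 2.124.
d_min = 2.124 × √(2/122) = 2.124 × 0.1280 = 0.272.

d_min ≈ 0.27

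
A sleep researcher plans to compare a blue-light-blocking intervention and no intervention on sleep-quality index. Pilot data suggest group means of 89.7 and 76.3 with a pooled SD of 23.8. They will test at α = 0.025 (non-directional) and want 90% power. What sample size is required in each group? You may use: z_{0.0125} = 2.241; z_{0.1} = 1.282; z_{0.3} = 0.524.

Cohen's d = |M₁ − M₂| / SD_pooled = |89.7 − 76.3| / 23.8 = 13.4 / 23.8 = 0.563.
For two independent groups with equal n: n = 2·((z_{α/2} + z_β) / d)².
z_{α/2} + z_β = 2.241 + 1.282 = 3.523.
n = 2 × (3.523 / 0.563)² = 2 × 6.258² = 2 × 39.16 = 78.3.
Round up to the next whole participant.

n = 79 per group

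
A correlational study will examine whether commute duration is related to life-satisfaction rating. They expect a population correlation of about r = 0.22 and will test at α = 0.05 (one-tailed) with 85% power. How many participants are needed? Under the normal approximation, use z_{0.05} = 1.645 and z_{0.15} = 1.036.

n = 147

Fisher's z: C = ½·ln((1+r)/(1−r)) = ½·ln(1.5641) = 0.2237.
n = ((z_{α} + z_β)/C)² + 3.
(1.645 + 1.036) / 0.2237 = 2.681 / 0.2237 = 11.985.
n = 11.985² + 3 = 143.64 + 3 = 146.6.
Round up.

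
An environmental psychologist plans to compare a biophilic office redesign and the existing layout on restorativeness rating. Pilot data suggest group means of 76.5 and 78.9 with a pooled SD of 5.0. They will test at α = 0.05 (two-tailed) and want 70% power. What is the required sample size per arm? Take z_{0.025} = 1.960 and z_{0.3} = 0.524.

Cohen's d = |M₁ − M₂| / SD_pooled = |76.5 − 78.9| / 5.0 = 2.4 / 5.0 = 0.480.
For two independent groups with equal n: n = 2·((z_{α/2} + z_β) / d)².
z_{α/2} + z_β = 1.960 + 0.524 = 2.484.
n = 2 × (2.484 / 0.480)² = 2 × 5.175² = 2 × 26.78 = 53.6.
Round up to the next whole participant.

n = 54 per group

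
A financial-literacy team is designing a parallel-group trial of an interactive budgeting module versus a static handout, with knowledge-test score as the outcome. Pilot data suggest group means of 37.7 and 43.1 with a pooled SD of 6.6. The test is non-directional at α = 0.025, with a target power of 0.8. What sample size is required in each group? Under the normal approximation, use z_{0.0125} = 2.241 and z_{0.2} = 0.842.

n = 29 per group

Cohen's d = |M₁ − M₂| / SD_pooled = |37.7 − 43.1| / 6.6 = 5.4 / 6.6 = 0.818.
For two independent groups with equal n: n = 2·((z_{α/2} + z_β) / d)².
z_{α/2} + z_β = 2.241 + 0.842 = 3.083.
n = 2 × (3.083 / 0.818)² = 2 × 3.769² = 2 × 14.20 = 28.4.
Round up to the next whole participant.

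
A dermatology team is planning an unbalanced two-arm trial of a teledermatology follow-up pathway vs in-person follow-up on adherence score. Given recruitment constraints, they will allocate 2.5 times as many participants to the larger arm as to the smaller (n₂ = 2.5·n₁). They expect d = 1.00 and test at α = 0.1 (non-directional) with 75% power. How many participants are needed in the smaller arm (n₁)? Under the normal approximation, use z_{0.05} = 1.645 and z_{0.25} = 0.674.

With allocation ratio k = n₂/n₁ = 2.5, Var(x̄₁−x̄₂) = σ²(1/n₁ + 1/(k·n₁)) = σ²·(k+1)/(k·n₁).
So n₁ = (1 + 1/k)·((z_{α/2} + z_β)/d)² = 1.400 × (2.319/1.00)².
n₁ = 1.400 × 5.38 = 7.5.
Round up: n₁ = 8, giving n₂ = 2.5 × 8 = 20.

n₁ = 8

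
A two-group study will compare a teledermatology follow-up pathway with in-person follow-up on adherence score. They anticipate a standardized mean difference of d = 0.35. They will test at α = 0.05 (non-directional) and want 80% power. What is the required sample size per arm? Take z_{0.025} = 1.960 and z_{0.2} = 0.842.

n = 129 per group

For two independent groups with equal n: n = 2·((z_{α/2} + z_β) / d)².
z_{α/2} + z_β = 1.960 + 0.842 = 2.802.
n = 2 × (2.802 / 0.35)² = 2 × 8.006² = 2 × 64.09 = 128.2.
Round up to the next whole participant.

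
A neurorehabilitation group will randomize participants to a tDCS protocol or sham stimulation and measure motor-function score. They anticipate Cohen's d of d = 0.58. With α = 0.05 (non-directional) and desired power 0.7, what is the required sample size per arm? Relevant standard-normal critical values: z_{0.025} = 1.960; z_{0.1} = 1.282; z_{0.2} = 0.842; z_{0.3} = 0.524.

For two independent groups with equal n: n = 2·((z_{α/2} + z_β) / d)².
z_{α/2} + z_β = 1.960 + 0.524 = 2.484.
n = 2 × (2.484 / 0.58)² = 2 × 4.283² = 2 × 18.34 = 36.7.
Round up to the next whole participant.

n = 37 per group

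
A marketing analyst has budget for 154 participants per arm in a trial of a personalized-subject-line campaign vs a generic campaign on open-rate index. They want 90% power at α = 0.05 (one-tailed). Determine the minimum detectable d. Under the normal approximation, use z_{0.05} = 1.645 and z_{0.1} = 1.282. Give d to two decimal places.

For two independent groups of n = 154 each: d_min = (z_{α} + z_β)·√(2/n).
z-sum = 1.645 + 1.282 = 2.927.
d_min = 2.927 × √(2/154) = 2.927 × 0.1140 = 0.334.

d_min ≈ 0.33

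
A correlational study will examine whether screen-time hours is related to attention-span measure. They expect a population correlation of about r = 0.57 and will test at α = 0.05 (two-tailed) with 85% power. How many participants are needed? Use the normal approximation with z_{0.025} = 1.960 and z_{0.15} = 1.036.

Fisher's z: C = ½·ln((1+r)/(1−r)) = ½·ln(3.6512) = 0.6475.
n = ((z_{α/2} + z_β)/C)² + 3.
(1.960 + 1.036) / 0.6475 = 2.996 / 0.6475 = 4.627.
n = 4.627² + 3 = 21.41 + 3 = 24.4.
Round up.

n = 25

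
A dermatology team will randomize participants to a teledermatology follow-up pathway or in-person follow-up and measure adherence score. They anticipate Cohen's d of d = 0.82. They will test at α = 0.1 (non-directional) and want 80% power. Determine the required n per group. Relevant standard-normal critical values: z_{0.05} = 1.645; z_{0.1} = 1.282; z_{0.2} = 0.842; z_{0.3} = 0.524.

n = 19 per group

For two independent groups with equal n: n = 2·((z_{α/2} + z_β) / d)².
z_{α/2} + z_β = 1.645 + 0.842 = 2.487.
n = 2 × (2.487 / 0.82)² = 2 × 3.033² = 2 × 9.20 = 18.4.
Round up to the next whole participant.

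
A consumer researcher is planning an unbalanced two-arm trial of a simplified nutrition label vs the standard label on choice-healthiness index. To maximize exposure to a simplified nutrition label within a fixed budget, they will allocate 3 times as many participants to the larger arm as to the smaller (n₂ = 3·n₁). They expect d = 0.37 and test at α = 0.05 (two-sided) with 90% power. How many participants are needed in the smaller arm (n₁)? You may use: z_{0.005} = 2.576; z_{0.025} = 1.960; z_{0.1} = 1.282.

n₁ = 103

With allocation ratio k = n₂/n₁ = 3, Var(x̄₁−x̄₂) = σ²(1/n₁ + 1/(k·n₁)) = σ²·(k+1)/(k·n₁).
So n₁ = (1 + 1/k)·((z_{α/2} + z_β)/d)² = 1.333 × (3.242/0.37)².
n₁ = 1.333 × 76.78 = 102.4.
Round up: n₁ = 103, giving n₂ = 3 × 103 = 309.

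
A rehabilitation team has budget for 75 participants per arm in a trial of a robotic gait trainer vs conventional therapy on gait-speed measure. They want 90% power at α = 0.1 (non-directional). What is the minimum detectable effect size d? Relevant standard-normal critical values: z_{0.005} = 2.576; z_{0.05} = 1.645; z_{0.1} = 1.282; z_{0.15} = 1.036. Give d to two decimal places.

For two independent groups of n = 75 each: d_min = (z_{α/2} + z_β)·√(2/n).
z-sum = 1.645 + 1.282 = 2.927.
d_min = 2.927 × √(2/75) = 2.927 × 0.1633 = 0.478.

d_min ≈ 0.48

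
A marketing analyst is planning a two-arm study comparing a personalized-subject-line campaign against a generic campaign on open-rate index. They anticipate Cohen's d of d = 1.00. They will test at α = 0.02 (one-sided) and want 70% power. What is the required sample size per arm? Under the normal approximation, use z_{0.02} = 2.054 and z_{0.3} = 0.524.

For two independent groups with equal n: n = 2·((z_{α} + z_β) / d)².
z_{α} + z_β = 2.054 + 0.524 = 2.578.
n = 2 × (2.578 / 1.00)² = 2 × 2.578² = 2 × 6.65 = 13.3.
Round up to the next whole participant.

n = 14 per group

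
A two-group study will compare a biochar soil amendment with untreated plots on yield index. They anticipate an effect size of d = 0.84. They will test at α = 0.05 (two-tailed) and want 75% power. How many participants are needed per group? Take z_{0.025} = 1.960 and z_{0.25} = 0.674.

n = 20 per group

For two independent groups with equal n: n = 2·((z_{α/2} + z_β) / d)².
z_{α/2} + z_β = 1.960 + 0.674 = 2.634.
n = 2 × (2.634 / 0.84)² = 2 × 3.136² = 2 × 9.83 = 19.7.
Round up to the next whole participant.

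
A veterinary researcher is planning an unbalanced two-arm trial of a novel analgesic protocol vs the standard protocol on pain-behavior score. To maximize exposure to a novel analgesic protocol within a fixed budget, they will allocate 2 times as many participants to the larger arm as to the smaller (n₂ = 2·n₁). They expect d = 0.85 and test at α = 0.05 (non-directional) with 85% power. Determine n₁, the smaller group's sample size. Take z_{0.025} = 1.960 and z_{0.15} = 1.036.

n₁ = 19

With allocation ratio k = n₂/n₁ = 2, Var(x̄₁−x̄₂) = σ²(1/n₁ + 1/(k·n₁)) = σ²·(k+1)/(k·n₁).
So n₁ = (1 + 1/k)·((z_{α/2} + z_β)/d)² = 1.500 × (2.996/0.85)².
n₁ = 1.500 × 12.42 = 18.6.
Round up: n₁ = 19, giving n₂ = 2 × 19 = 38.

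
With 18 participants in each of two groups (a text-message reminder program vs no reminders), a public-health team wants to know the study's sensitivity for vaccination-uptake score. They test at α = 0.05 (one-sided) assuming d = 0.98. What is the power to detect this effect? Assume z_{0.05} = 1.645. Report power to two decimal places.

For two equal groups, power = Φ(d·√(n/2) − z_{α}).
d·√(n/2) = 0.98 × √(18/2) = 0.98 × 3.000 = 2.940.
z_β = 2.940 − 1.645 = 1.295.
Power = Φ(1.295) = 0.902.

power ≈ 0.90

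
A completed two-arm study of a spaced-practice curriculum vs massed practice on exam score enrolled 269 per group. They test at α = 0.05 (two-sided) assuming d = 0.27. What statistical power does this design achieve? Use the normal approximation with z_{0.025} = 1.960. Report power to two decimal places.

For two equal groups, power = Φ(d·√(n/2) − z_{α/2}).
d·√(n/2) = 0.27 × √(269/2) = 0.27 × 11.597 = 3.131.
z_β = 3.131 − 1.960 = 1.171.
Power = Φ(1.171) = 0.879.

power ≈ 0.88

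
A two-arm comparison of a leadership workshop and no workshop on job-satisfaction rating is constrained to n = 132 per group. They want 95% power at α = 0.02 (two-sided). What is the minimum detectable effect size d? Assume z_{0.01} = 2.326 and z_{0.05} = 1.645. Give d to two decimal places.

For two independent groups of n = 132 each: d_min = (z_{α/2} + z_β)·√(2/n).
z-sum = 2.326 + 1.645 = 3.971.
d_min = 3.971 × √(2/132) = 3.971 × 0.1231 = 0.489.

d_min ≈ 0.49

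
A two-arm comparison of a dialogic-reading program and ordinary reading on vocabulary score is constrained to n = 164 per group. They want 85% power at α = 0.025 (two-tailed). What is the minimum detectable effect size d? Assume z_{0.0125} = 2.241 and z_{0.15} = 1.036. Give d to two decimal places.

d_min ≈ 0.36

For two independent groups of n = 164 each: d_min = (z_{α/2} + z_β)·√(2/n).
z-sum = 2.241 + 1.036 = 3.277.
d_min = 3.277 × √(2/164) = 3.277 × 0.1104 = 0.362.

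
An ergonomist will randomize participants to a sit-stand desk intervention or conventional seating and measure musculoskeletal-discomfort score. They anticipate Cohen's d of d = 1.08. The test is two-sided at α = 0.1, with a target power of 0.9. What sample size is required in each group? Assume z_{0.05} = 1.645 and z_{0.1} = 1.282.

For two independent groups with equal n: n = 2·((z_{α/2} + z_β) / d)².
z_{α/2} + z_β = 1.645 + 1.282 = 2.927.
n = 2 × (2.927 / 1.08)² = 2 × 2.710² = 2 × 7.35 = 14.7.
Round up to the next whole participant.

n = 15 per group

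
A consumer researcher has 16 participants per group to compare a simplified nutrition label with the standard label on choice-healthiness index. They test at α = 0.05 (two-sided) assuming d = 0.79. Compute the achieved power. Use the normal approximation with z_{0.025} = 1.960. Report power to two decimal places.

power ≈ 0.61

For two equal groups, power = Φ(d·√(n/2) − z_{α/2}).
d·√(n/2) = 0.79 × √(16/2) = 0.79 × 2.828 = 2.234.
z_β = 2.234 − 1.960 = 0.274.
Power = Φ(0.274) = 0.608.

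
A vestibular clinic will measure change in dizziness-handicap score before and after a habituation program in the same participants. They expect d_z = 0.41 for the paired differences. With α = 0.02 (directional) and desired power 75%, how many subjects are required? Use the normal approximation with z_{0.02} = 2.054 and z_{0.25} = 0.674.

n = 45 pairs

For a paired (one-sample on differences) test: n = ((z_{α} + z_β) / d)².
z_{α} + z_β = 2.054 + 0.674 = 2.728.
n = (2.728 / 0.41)² = 6.654² = 44.27.
Round up.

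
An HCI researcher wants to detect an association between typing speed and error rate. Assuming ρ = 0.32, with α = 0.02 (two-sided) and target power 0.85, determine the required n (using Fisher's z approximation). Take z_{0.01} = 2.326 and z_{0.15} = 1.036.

Fisher's z: C = ½·ln((1+r)/(1−r)) = ½·ln(1.9412) = 0.3316.
n = ((z_{α/2} + z_β)/C)² + 3.
(2.326 + 1.036) / 0.3316 = 3.362 / 0.3316 = 10.139.
n = 10.139² + 3 = 102.79 + 3 = 105.8.
Round up.

n = 106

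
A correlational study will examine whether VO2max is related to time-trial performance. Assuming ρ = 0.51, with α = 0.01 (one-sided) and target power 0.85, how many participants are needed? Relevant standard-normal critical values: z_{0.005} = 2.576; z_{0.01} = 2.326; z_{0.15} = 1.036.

n = 39

Fisher's z: C = ½·ln((1+r)/(1−r)) = ½·ln(3.0816) = 0.5627.
n = ((z_{α} + z_β)/C)² + 3.
(2.326 + 1.036) / 0.5627 = 3.362 / 0.5627 = 5.975.
n = 5.975² + 3 = 35.70 + 3 = 38.7.
Round up.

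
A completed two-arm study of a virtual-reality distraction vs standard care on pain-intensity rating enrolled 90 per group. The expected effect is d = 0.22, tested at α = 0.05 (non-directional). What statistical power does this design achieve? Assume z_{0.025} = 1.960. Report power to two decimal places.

For two equal groups, power = Φ(d·√(n/2) − z_{α/2}).
d·√(n/2) = 0.22 × √(90/2) = 0.22 × 6.708 = 1.476.
z_β = 1.476 − 1.960 = -0.484.
Power = Φ(-0.484) = 0.314.

power ≈ 0.31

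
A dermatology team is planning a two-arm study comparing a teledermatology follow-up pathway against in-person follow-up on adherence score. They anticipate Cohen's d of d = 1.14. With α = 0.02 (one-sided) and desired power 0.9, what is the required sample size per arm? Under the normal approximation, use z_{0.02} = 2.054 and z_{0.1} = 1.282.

n = 18 per group

For two independent groups with equal n: n = 2·((z_{α} + z_β) / d)².
z_{α} + z_β = 2.054 + 1.282 = 3.336.
n = 2 × (3.336 / 1.14)² = 2 × 2.926² = 2 × 8.56 = 17.1.
Round up to the next whole participant.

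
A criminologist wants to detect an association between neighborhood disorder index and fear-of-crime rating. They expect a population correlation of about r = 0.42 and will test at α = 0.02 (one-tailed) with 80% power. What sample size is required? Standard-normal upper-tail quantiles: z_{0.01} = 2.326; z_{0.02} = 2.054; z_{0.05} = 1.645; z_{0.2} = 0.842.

Fisher's z: C = ½·ln((1+r)/(1−r)) = ½·ln(2.4483) = 0.4477.
n = ((z_{α} + z_β)/C)² + 3.
(2.054 + 0.842) / 0.4477 = 2.896 / 0.4477 = 6.469.
n = 6.469² + 3 = 41.84 + 3 = 44.8.
Round up.

n = 45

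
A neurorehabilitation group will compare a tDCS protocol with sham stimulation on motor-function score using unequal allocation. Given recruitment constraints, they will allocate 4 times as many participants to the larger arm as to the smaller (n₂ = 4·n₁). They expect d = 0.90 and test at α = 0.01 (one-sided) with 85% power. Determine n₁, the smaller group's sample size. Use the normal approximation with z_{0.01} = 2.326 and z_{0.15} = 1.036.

n₁ = 18

With allocation ratio k = n₂/n₁ = 4, Var(x̄₁−x̄₂) = σ²(1/n₁ + 1/(k·n₁)) = σ²·(k+1)/(k·n₁).
So n₁ = (1 + 1/k)·((z_{α} + z_β)/d)² = 1.250 × (3.362/0.90)².
n₁ = 1.250 × 13.95 = 17.4.
Round up: n₁ = 18, giving n₂ = 4 × 18 = 72.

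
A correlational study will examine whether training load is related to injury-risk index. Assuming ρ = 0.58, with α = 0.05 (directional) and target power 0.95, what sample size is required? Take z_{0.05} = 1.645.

Fisher's z: C = ½·ln((1+r)/(1−r)) = ½·ln(3.7619) = 0.6625.
n = ((z_{α} + z_β)/C)² + 3.
(1.645 + 1.645) / 0.6625 = 3.290 / 0.6625 = 4.966.
n = 4.966² + 3 = 24.66 + 3 = 27.7.
Round up.

n = 28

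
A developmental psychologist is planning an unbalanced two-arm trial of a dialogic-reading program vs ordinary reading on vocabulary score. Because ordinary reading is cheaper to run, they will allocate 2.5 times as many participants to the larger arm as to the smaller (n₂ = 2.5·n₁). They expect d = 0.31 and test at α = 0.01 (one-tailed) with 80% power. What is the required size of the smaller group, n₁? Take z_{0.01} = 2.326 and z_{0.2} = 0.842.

n₁ = 147

With allocation ratio k = n₂/n₁ = 2.5, Var(x̄₁−x̄₂) = σ²(1/n₁ + 1/(k·n₁)) = σ²·(k+1)/(k·n₁).
So n₁ = (1 + 1/k)·((z_{α} + z_β)/d)² = 1.400 × (3.168/0.31)².
n₁ = 1.400 × 104.44 = 146.2.
Round up: n₁ = 147, giving n₂ = ⌈2.5 × 147⌉ = ⌈367.5⌉ = 368.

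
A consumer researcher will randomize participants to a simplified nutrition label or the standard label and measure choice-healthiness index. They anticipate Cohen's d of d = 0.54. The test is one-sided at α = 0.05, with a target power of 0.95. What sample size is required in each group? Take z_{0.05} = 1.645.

For two independent groups with equal n: n = 2·((z_{α} + z_β) / d)².
z_{α} + z_β = 1.645 + 1.645 = 3.290.
n = 2 × (3.290 / 0.54)² = 2 × 6.093² = 2 × 37.12 = 74.2.
Round up to the next whole participant.

n = 75 per group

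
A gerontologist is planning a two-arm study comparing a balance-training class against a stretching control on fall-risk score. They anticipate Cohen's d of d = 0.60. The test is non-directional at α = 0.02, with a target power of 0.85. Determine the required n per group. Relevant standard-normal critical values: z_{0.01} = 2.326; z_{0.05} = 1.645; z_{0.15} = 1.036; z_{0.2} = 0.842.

n = 63 per group

For two independent groups with equal n: n = 2·((z_{α/2} + z_β) / d)².
z_{α/2} + z_β = 2.326 + 1.036 = 3.362.
n = 2 × (3.362 / 0.60)² = 2 × 5.603² = 2 × 31.40 = 62.8.
Round up to the next whole participant.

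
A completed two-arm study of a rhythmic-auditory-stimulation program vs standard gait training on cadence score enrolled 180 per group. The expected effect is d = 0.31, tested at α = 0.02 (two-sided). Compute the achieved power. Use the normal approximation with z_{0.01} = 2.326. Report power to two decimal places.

power ≈ 0.73

For two equal groups, power = Φ(d·√(n/2) − z_{α/2}).
d·√(n/2) = 0.31 × √(180/2) = 0.31 × 9.487 = 2.941.
z_β = 2.941 − 2.326 = 0.615.
Power = Φ(0.615) = 0.731.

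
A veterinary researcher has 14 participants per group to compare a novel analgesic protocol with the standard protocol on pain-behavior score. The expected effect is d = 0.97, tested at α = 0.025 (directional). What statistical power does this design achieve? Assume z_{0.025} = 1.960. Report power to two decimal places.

power ≈ 0.73

For two equal groups, power = Φ(d·√(n/2) − z_{α}).
d·√(n/2) = 0.97 × √(14/2) = 0.97 × 2.646 = 2.566.
z_β = 2.566 − 1.960 = 0.606.
Power = Φ(0.606) = 0.728.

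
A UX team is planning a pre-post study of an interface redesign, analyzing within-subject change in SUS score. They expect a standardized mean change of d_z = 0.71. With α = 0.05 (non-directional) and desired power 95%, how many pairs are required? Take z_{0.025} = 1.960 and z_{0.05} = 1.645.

For a paired (one-sample on differences) test: n = ((z_{α/2} + z_β) / d)².
z_{α/2} + z_β = 1.960 + 1.645 = 3.605.
n = (3.605 / 0.71)² = 5.077² = 25.78.
Round up.

n = 26 pairs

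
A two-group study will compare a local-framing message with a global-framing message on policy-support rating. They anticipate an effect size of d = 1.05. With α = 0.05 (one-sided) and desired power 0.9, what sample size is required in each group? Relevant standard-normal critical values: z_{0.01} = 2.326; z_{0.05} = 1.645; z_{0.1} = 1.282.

For two independent groups with equal n: n = 2·((z_{α} + z_β) / d)².
z_{α} + z_β = 1.645 + 1.282 = 2.927.
n = 2 × (2.927 / 1.05)² = 2 × 2.788² = 2 × 7.77 = 15.5.
Round up to the next whole participant.

n = 16 per group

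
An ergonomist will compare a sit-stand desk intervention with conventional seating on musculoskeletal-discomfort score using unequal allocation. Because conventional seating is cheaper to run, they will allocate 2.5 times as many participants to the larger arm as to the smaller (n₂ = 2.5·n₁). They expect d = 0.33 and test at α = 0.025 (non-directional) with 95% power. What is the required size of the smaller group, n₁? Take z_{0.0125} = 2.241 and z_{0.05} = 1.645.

With allocation ratio k = n₂/n₁ = 2.5, Var(x̄₁−x̄₂) = σ²(1/n₁ + 1/(k·n₁)) = σ²·(k+1)/(k·n₁).
So n₁ = (1 + 1/k)·((z_{α/2} + z_β)/d)² = 1.400 × (3.886/0.33)².
n₁ = 1.400 × 138.67 = 194.1.
Round up: n₁ = 195, giving n₂ = ⌈2.5 × 195⌉ = ⌈487.5⌉ = 488.

n₁ = 195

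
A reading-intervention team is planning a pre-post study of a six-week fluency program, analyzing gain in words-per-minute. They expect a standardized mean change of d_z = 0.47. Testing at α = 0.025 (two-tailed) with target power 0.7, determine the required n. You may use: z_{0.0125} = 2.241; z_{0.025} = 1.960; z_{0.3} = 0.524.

n = 35 pairs

For a paired (one-sample on differences) test: n = ((z_{α/2} + z_β) / d)².
z_{α/2} + z_β = 2.241 + 0.524 = 2.765.
n = (2.765 / 0.47)² = 5.883² = 34.61.
Round up.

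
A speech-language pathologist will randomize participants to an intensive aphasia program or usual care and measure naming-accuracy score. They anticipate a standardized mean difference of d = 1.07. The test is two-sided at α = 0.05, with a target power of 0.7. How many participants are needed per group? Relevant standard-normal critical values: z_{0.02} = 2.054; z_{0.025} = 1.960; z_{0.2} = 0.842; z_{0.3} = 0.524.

n = 11 per group

For two independent groups with equal n: n = 2·((z_{α/2} + z_β) / d)².
z_{α/2} + z_β = 1.960 + 0.524 = 2.484.
n = 2 × (2.484 / 1.07)² = 2 × 2.321² = 2 × 5.39 = 10.8.
Round up to the next whole participant.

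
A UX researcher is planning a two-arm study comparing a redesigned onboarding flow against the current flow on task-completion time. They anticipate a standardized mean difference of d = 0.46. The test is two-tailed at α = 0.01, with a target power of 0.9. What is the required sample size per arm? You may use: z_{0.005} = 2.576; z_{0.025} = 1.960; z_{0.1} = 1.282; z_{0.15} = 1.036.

n = 141 per group

For two independent groups with equal n: n = 2·((z_{α/2} + z_β) / d)².
z_{α/2} + z_β = 2.576 + 1.282 = 3.858.
n = 2 × (3.858 / 0.46)² = 2 × 8.387² = 2 × 70.34 = 140.7.
Round up to the next whole participant.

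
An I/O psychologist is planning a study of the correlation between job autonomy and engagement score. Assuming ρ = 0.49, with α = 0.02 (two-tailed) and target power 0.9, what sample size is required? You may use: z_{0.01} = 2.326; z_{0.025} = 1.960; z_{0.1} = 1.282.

Fisher's z: C = ½·ln((1+r)/(1−r)) = ½·ln(2.9216) = 0.5361.
n = ((z_{α/2} + z_β)/C)² + 3.
(2.326 + 1.282) / 0.5361 = 3.608 / 0.5361 = 6.730.
n = 6.730² + 3 = 45.29 + 3 = 48.3.
Round up.

n = 49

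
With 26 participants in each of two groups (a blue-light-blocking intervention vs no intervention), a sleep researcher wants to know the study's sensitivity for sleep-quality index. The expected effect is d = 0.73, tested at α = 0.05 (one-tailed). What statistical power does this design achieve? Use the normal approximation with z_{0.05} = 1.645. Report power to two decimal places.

power ≈ 0.84

For two equal groups, power = Φ(d·√(n/2) − z_{α}).
d·√(n/2) = 0.73 × √(26/2) = 0.73 × 3.606 = 2.632.
z_β = 2.632 − 1.645 = 0.987.
Power = Φ(0.987) = 0.838.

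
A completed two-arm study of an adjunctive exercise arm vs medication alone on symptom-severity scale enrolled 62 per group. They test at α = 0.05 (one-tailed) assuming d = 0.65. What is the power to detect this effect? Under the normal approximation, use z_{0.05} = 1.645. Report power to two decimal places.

power ≈ 0.98

For two equal groups, power = Φ(d·√(n/2) − z_{α}).
d·√(n/2) = 0.65 × √(62/2) = 0.65 × 5.568 = 3.619.
z_β = 3.619 − 1.645 = 1.974.
Power = Φ(1.974) = 0.976.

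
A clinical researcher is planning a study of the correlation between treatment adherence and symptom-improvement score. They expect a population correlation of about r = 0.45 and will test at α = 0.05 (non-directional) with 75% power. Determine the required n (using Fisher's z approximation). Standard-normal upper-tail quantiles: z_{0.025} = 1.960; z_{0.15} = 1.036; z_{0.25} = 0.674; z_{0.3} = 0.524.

n = 33

Fisher's z: C = ½·ln((1+r)/(1−r)) = ½·ln(2.6364) = 0.4847.
n = ((z_{α/2} + z_β)/C)² + 3.
(1.960 + 0.674) / 0.4847 = 2.634 / 0.4847 = 5.434.
n = 5.434² + 3 = 29.53 + 3 = 32.5.
Round up.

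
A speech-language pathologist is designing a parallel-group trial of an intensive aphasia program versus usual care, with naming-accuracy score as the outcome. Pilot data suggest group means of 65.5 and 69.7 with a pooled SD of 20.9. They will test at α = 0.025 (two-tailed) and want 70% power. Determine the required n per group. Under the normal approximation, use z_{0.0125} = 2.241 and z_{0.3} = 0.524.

n = 379 per group

Cohen's d = |M₁ − M₂| / SD_pooled = |65.5 − 69.7| / 20.9 = 4.2 / 20.9 = 0.201.
For two independent groups with equal n: n = 2·((z_{α/2} + z_β) / d)².
z_{α/2} + z_β = 2.241 + 0.524 = 2.765.
n = 2 × (2.765 / 0.201)² = 2 × 13.756² = 2 × 189.23 = 378.5.
Round up to the next whole participant.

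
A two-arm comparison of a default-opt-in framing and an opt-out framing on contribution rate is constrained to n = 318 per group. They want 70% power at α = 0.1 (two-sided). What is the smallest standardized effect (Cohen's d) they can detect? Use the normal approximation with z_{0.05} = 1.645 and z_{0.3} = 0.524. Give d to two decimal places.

d_min ≈ 0.17

For two independent groups of n = 318 each: d_min = (z_{α/2} + z_β)·√(2/n).
z-sum = 1.645 + 0.524 = 2.169.
d_min = 2.169 × √(2/318) = 2.169 × 0.0793 = 0.172.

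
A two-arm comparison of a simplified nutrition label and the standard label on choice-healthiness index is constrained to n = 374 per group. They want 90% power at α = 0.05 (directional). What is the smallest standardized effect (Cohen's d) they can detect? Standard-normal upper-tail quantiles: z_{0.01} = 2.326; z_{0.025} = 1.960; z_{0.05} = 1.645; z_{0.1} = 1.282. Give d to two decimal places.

d_min ≈ 0.21

For two independent groups of n = 374 each: d_min = (z_{α} + z_β)·√(2/n).
z-sum = 1.645 + 1.282 = 2.927.
d_min = 2.927 × √(2/374) = 2.927 × 0.0731 = 0.214.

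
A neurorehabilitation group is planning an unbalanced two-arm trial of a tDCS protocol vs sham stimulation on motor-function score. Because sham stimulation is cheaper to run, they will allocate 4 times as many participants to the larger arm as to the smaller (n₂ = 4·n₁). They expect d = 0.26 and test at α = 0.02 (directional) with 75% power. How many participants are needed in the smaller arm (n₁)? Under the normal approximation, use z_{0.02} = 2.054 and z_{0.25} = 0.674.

With allocation ratio k = n₂/n₁ = 4, Var(x̄₁−x̄₂) = σ²(1/n₁ + 1/(k·n₁)) = σ²·(k+1)/(k·n₁).
So n₁ = (1 + 1/k)·((z_{α} + z_β)/d)² = 1.250 × (2.728/0.26)².
n₁ = 1.250 × 110.09 = 137.6.
Round up: n₁ = 138, giving n₂ = 4 × 138 = 552.

n₁ = 138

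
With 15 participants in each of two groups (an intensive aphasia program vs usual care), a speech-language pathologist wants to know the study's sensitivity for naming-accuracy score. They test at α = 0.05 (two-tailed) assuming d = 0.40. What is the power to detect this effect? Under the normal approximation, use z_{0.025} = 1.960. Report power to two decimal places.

For two equal groups, power = Φ(d·√(n/2) − z_{α/2}).
d·√(n/2) = 0.40 × √(15/2) = 0.40 × 2.739 = 1.095.
z_β = 1.095 − 1.960 = -0.865.
Power = Φ(-0.865) = 0.194.

power ≈ 0.19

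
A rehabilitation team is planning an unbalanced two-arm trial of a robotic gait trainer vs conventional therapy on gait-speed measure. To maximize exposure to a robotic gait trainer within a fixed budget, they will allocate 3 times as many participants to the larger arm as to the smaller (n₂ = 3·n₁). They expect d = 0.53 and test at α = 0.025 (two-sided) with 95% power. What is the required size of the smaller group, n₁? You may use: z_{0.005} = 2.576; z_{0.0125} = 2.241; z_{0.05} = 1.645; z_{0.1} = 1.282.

With allocation ratio k = n₂/n₁ = 3, Var(x̄₁−x̄₂) = σ²(1/n₁ + 1/(k·n₁)) = σ²·(k+1)/(k·n₁).
So n₁ = (1 + 1/k)·((z_{α/2} + z_β)/d)² = 1.333 × (3.886/0.53)².
n₁ = 1.333 × 53.76 = 71.7.
Round up: n₁ = 72, giving n₂ = 3 × 72 = 216.

n₁ = 72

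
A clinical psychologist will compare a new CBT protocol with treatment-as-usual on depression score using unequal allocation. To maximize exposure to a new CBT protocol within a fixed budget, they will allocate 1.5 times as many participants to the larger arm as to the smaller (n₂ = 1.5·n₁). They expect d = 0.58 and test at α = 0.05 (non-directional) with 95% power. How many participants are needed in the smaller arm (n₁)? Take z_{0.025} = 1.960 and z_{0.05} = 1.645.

With allocation ratio k = n₂/n₁ = 1.5, Var(x̄₁−x̄₂) = σ²(1/n₁ + 1/(k·n₁)) = σ²·(k+1)/(k·n₁).
So n₁ = (1 + 1/k)·((z_{α/2} + z_β)/d)² = 1.667 × (3.605/0.58)².
n₁ = 1.667 × 38.63 = 64.4.
Round up: n₁ = 65, giving n₂ = ⌈1.5 × 65⌉ = ⌈97.5⌉ = 98.

n₁ = 65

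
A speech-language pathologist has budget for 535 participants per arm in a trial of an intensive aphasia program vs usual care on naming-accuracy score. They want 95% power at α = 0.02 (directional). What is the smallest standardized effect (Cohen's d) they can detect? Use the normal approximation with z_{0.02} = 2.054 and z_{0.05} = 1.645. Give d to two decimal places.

For two independent groups of n = 535 each: d_min = (z_{α} + z_β)·√(2/n).
z-sum = 2.054 + 1.645 = 3.699.
d_min = 3.699 × √(2/535) = 3.699 × 0.0611 = 0.226.

d_min ≈ 0.23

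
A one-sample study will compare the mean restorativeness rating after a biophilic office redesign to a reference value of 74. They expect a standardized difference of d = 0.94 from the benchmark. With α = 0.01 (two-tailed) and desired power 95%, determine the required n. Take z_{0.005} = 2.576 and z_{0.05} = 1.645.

For a one-sample test: n = ((z_{α/2} + z_β) / d)².
z_{α/2} + z_β = 2.576 + 1.645 = 4.221.
n = (4.221 / 0.94)² = 4.490² = 20.16.
Round up.

n = 21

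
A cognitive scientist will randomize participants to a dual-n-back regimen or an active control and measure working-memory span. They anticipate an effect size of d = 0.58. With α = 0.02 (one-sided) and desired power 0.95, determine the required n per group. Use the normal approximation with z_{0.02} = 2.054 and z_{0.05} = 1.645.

n = 82 per group

For two independent groups with equal n: n = 2·((z_{α} + z_β) / d)².
z_{α} + z_β = 2.054 + 1.645 = 3.699.
n = 2 × (3.699 / 0.58)² = 2 × 6.378² = 2 × 40.67 = 81.3.
Round up to the next whole participant.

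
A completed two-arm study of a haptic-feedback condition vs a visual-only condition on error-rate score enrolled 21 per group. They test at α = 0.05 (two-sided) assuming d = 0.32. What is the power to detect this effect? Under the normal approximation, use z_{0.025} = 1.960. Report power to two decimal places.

power ≈ 0.18

For two equal groups, power = Φ(d·√(n/2) − z_{α/2}).
d·√(n/2) = 0.32 × √(21/2) = 0.32 × 3.240 = 1.037.
z_β = 1.037 − 1.960 = -0.923.
Power = Φ(-0.923) = 0.178.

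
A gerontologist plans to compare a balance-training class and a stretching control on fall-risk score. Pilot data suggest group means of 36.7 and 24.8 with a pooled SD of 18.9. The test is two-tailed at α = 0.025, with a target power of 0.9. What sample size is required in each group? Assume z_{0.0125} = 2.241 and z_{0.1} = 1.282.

Cohen's d = |M₁ − M₂| / SD_pooled = |36.7 − 24.8| / 18.9 = 11.9 / 18.9 = 0.630.
For two independent groups with equal n: n = 2·((z_{α/2} + z_β) / d)².
z_{α/2} + z_β = 2.241 + 1.282 = 3.523.
n = 2 × (3.523 / 0.630)² = 2 × 5.592² = 2 × 31.27 = 62.5.
Round up to the next whole participant.

n = 63 per group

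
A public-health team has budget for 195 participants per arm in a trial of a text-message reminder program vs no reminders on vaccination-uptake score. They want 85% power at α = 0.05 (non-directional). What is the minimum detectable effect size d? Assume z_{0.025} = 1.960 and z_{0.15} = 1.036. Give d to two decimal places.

For two independent groups of n = 195 each: d_min = (z_{α/2} + z_β)·√(2/n).
z-sum = 1.960 + 1.036 = 2.996.
d_min = 2.996 × √(2/195) = 2.996 × 0.1013 = 0.303.

d_min ≈ 0.30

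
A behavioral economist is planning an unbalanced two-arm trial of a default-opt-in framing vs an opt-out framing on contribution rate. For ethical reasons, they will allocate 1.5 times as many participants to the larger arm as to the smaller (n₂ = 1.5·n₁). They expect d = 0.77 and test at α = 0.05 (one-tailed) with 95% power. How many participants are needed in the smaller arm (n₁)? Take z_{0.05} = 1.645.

n₁ = 31

With allocation ratio k = n₂/n₁ = 1.5, Var(x̄₁−x̄₂) = σ²(1/n₁ + 1/(k·n₁)) = σ²·(k+1)/(k·n₁).
So n₁ = (1 + 1/k)·((z_{α} + z_β)/d)² = 1.667 × (3.290/0.77)².
n₁ = 1.667 × 18.26 = 30.4.
Round up: n₁ = 31, giving n₂ = ⌈1.5 × 31⌉ = ⌈46.5⌉ = 47.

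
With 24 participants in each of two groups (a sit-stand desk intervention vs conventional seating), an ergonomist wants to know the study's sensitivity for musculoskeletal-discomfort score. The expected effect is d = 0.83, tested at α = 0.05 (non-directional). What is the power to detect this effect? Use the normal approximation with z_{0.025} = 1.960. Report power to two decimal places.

For two equal groups, power = Φ(d·√(n/2) − z_{α/2}).
d·√(n/2) = 0.83 × √(24/2) = 0.83 × 3.464 = 2.875.
z_β = 2.875 − 1.960 = 0.915.
Power = Φ(0.915) = 0.820.

power ≈ 0.82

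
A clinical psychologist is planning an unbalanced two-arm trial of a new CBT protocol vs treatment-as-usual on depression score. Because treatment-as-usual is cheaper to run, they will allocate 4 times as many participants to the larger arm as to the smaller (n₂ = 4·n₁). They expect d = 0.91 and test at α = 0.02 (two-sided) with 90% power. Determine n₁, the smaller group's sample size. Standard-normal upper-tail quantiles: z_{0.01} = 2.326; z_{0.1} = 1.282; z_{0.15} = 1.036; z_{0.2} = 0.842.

n₁ = 20

With allocation ratio k = n₂/n₁ = 4, Var(x̄₁−x̄₂) = σ²(1/n₁ + 1/(k·n₁)) = σ²·(k+1)/(k·n₁).
So n₁ = (1 + 1/k)·((z_{α/2} + z_β)/d)² = 1.250 × (3.608/0.91)².
n₁ = 1.250 × 15.72 = 19.6.
Round up: n₁ = 20, giving n₂ = 4 × 20 = 80.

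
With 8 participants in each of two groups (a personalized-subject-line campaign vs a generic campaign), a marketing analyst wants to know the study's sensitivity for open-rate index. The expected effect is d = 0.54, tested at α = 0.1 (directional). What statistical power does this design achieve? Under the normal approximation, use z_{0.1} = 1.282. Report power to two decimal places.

power ≈ 0.42

For two equal groups, power = Φ(d·√(n/2) − z_{α}).
d·√(n/2) = 0.54 × √(8/2) = 0.54 × 2.000 = 1.080.
z_β = 1.080 − 1.282 = -0.202.
Power = Φ(-0.202) = 0.420.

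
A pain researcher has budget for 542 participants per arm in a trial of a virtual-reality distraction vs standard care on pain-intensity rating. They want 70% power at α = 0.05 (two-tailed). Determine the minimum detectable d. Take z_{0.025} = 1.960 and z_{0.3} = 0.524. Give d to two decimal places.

For two independent groups of n = 542 each: d_min = (z_{α/2} + z_β)·√(2/n).
z-sum = 1.960 + 0.524 = 2.484.
d_min = 2.484 × √(2/542) = 2.484 × 0.0607 = 0.151.

d_min ≈ 0.15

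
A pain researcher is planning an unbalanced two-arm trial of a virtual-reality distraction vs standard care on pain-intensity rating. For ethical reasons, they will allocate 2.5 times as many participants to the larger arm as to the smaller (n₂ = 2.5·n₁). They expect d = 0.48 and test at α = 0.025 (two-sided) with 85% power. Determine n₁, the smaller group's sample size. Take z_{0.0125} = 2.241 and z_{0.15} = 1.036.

n₁ = 66

With allocation ratio k = n₂/n₁ = 2.5, Var(x̄₁−x̄₂) = σ²(1/n₁ + 1/(k·n₁)) = σ²·(k+1)/(k·n₁).
So n₁ = (1 + 1/k)·((z_{α/2} + z_β)/d)² = 1.400 × (3.277/0.48)².
n₁ = 1.400 × 46.61 = 65.3.
Round up: n₁ = 66, giving n₂ = 2.5 × 66 = 165.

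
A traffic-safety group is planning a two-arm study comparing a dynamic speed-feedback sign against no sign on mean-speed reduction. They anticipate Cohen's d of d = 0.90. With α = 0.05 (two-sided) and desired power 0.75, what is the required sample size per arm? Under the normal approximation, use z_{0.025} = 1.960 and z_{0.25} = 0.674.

n = 18 per group

For two independent groups with equal n: n = 2·((z_{α/2} + z_β) / d)².
z_{α/2} + z_β = 1.960 + 0.674 = 2.634.
n = 2 × (2.634 / 0.90)² = 2 × 2.927² = 2 × 8.57 = 17.1.
Round up to the next whole participant.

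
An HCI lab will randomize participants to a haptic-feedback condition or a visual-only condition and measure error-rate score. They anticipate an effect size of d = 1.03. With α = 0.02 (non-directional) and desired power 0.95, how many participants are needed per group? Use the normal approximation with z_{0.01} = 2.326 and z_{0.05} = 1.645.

n = 30 per group

For two independent groups with equal n: n = 2·((z_{α/2} + z_β) / d)².
z_{α/2} + z_β = 2.326 + 1.645 = 3.971.
n = 2 × (3.971 / 1.03)² = 2 × 3.855² = 2 × 14.86 = 29.7.
Round up to the next whole participant.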